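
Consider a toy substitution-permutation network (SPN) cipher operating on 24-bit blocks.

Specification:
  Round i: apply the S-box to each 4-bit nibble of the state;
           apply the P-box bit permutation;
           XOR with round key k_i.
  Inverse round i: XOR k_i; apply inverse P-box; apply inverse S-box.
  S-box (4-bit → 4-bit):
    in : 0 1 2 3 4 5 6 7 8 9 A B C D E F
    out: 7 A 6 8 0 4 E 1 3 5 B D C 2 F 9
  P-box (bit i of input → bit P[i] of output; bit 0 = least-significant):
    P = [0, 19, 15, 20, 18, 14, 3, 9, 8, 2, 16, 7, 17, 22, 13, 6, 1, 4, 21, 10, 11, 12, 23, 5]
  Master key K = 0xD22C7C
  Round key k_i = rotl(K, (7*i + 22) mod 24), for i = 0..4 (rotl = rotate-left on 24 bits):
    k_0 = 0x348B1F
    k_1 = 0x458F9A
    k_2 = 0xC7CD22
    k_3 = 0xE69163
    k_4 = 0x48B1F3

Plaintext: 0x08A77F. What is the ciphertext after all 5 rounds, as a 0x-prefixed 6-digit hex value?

s_0 = plaintext = 0x08A77F
s_1 = Round(s_0, k_0) = 0xE2924C
s_2 = Round(s_1, k_1) = 0xF637AE
s_3 = Round(s_2, k_2) = 0xFB0253
s_4 = Round(s_3, k_3) = 0x95BD4D
s_5 = Round(s_4, k_4) = 0xE299B7

0xE299B7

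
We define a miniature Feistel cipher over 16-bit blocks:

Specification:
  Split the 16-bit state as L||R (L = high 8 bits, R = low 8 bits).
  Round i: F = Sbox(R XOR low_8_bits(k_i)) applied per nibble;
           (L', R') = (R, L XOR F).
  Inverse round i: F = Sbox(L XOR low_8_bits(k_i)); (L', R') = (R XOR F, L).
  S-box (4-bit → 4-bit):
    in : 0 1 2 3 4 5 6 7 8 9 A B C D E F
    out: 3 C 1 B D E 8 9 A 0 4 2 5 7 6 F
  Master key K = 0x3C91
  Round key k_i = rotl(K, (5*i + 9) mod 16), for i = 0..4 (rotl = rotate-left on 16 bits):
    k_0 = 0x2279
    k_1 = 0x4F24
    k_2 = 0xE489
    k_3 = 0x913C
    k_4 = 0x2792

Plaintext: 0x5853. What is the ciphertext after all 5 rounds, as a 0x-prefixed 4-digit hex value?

0xD27C

s_0 = plaintext = 0x5853
s_1 = Round(s_0, k_0) = 0x534C
s_2 = Round(s_1, k_1) = 0x4CD9
s_3 = Round(s_2, k_2) = 0xD9AF
s_4 = Round(s_3, k_3) = 0xAFD2
s_5 = Round(s_4, k_4) = 0xD27C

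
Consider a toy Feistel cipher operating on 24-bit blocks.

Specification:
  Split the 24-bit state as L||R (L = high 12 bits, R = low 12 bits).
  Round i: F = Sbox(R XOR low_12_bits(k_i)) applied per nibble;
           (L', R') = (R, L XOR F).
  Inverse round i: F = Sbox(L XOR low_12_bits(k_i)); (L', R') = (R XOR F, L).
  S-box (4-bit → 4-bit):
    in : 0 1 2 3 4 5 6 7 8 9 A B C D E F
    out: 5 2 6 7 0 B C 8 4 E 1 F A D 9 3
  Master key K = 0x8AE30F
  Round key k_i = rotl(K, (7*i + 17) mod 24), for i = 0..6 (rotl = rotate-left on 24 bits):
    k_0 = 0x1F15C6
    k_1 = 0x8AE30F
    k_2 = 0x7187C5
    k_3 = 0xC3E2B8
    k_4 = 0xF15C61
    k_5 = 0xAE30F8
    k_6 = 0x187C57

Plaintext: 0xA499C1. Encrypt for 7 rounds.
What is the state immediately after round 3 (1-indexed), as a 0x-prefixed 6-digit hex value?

0xEE8E7C

s_0 = plaintext = 0xA499C1
s_1 = Round(s_0, k_0) = 0x9C1011
s_2 = Round(s_1, k_1) = 0x011EE8
s_3 = Round(s_2, k_2) = 0xEE8E7C
s_4 = Round(s_3, k_3) = 0xE7C448
s_5 = Round(s_4, k_4) = 0x448A12
s_6 = Round(s_5, k_5) = 0xA125D9
s_7 = Round(s_6, k_6) = 0x5D945B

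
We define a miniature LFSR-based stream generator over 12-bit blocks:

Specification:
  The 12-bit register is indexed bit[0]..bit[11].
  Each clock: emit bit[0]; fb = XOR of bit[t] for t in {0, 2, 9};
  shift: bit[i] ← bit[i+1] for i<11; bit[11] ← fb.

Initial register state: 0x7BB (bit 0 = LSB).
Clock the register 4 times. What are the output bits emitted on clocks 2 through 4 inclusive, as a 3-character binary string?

101

reg_0 = 0x7BB
clock 1: out=1, reg = 0x3DD
clock 2: out=1, reg = 0x9EE
clock 3: out=0, reg = 0xCF7
clock 4: out=1, reg = 0x67B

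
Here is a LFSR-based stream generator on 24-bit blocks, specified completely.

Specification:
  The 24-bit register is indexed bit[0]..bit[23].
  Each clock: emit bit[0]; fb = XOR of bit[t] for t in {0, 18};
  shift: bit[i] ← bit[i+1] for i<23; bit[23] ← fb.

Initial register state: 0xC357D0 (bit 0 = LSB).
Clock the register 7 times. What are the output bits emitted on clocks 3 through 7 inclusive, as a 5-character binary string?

00101

reg_0 = 0xC357D0
clock 1: out=0, reg = 0x61ABE8
clock 2: out=0, reg = 0x30D5F4
clock 3: out=0, reg = 0x186AFA
clock 4: out=0, reg = 0x0C357D
clock 5: out=1, reg = 0x061ABE
clock 6: out=0, reg = 0x830D5F
clock 7: out=1, reg = 0xC186AF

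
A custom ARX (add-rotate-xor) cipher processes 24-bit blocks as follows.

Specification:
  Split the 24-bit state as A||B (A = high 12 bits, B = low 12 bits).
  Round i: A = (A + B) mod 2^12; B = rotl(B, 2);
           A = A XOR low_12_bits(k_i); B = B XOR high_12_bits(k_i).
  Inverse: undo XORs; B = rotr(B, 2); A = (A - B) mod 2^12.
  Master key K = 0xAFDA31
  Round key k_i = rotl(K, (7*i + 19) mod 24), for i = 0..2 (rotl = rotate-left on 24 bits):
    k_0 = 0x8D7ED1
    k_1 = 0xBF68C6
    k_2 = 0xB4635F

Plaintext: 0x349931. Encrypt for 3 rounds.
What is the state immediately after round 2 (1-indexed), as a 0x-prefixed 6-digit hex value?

s_0 = plaintext = 0x349931
s_1 = Round(s_0, k_0) = 0x2ABC11
s_2 = Round(s_1, k_1) = 0x67ABB1
s_3 = Round(s_2, k_2) = 0x174580

0x67ABB1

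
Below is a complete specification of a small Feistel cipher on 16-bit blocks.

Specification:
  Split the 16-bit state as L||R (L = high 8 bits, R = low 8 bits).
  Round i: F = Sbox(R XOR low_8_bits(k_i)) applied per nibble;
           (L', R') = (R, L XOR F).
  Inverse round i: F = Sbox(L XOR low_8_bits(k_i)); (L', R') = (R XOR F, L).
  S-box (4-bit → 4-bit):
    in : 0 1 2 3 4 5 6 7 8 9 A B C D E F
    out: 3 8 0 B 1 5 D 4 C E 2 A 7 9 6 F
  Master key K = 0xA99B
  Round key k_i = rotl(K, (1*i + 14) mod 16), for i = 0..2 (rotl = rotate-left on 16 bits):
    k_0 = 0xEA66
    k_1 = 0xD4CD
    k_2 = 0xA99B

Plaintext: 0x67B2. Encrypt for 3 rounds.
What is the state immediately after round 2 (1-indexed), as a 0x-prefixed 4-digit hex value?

0xF608

s_0 = plaintext = 0x67B2
s_1 = Round(s_0, k_0) = 0xB2F6
s_2 = Round(s_1, k_1) = 0xF608
s_3 = Round(s_2, k_2) = 0x081D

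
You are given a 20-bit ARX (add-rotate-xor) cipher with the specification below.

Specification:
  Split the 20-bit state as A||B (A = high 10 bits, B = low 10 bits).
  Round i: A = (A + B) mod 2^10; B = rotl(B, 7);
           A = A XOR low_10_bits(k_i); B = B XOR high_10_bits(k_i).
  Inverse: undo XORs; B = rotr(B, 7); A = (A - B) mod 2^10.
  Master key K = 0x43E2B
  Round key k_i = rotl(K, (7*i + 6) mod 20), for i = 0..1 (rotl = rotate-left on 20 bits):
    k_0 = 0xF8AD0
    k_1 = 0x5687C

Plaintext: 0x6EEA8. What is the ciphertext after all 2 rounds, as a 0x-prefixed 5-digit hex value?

0x85AAC

s_0 = plaintext = 0x6EEA8
s_1 = Round(s_0, k_0) = 0xACFB7
s_2 = Round(s_1, k_1) = 0x85AAC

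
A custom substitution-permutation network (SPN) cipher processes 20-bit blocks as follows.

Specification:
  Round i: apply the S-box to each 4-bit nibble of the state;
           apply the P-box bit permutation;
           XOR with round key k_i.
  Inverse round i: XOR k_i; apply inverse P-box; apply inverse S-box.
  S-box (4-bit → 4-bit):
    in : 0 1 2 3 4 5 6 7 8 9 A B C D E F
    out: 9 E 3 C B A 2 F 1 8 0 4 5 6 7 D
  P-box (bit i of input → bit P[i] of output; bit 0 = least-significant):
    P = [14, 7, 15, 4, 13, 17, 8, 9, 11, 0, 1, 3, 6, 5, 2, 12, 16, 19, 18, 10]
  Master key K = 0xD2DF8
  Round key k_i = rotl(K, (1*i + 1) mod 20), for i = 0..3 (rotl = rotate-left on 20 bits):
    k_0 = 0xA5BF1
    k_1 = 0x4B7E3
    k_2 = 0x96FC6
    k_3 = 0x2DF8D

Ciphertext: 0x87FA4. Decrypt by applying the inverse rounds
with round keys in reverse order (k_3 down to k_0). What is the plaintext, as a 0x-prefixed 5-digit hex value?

0x1E2B2

s_0 = ciphertext = 0x87FA4
s_1 = InvRound(s_0, k_3) = 0x6652B
s_2 = InvRound(s_1, k_2) = 0xEE456
s_3 = InvRound(s_2, k_1) = 0x61614
s_4 = InvRound(s_3, k_0) = 0x1E2B2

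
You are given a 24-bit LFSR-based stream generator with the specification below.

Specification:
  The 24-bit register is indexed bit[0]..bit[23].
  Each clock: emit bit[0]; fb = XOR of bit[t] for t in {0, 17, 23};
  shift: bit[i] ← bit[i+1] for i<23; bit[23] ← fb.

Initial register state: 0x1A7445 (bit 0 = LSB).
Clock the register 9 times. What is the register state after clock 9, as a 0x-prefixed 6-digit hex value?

0x1C0D3A

reg_0 = 0x1A7445
clock 1: out=1, reg = 0x0D3A22
clock 2: out=0, reg = 0x069D11
clock 3: out=1, reg = 0x034E88
clock 4: out=0, reg = 0x81A744
clock 5: out=0, reg = 0xC0D3A2
clock 6: out=0, reg = 0xE069D1
clock 7: out=1, reg = 0x7034E8
clock 8: out=0, reg = 0x381A74
clock 9: out=0, reg = 0x1C0D3A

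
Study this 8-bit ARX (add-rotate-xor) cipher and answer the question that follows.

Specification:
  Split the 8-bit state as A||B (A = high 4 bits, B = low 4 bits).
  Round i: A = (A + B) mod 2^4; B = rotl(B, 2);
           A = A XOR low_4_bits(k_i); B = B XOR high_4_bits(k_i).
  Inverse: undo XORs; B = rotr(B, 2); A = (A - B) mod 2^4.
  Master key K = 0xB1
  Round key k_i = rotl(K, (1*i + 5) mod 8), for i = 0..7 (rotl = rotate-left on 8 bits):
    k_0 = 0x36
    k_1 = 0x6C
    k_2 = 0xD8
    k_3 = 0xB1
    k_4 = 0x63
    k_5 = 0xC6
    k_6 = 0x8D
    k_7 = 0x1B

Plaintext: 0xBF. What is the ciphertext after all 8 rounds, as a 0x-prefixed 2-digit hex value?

s_0 = plaintext = 0xBF
s_1 = Round(s_0, k_0) = 0xCC
s_2 = Round(s_1, k_1) = 0x45
s_3 = Round(s_2, k_2) = 0x18
s_4 = Round(s_3, k_3) = 0x89
s_5 = Round(s_4, k_4) = 0x20
s_6 = Round(s_5, k_5) = 0x4C
s_7 = Round(s_6, k_6) = 0xDB
s_8 = Round(s_7, k_7) = 0x3F

0x3F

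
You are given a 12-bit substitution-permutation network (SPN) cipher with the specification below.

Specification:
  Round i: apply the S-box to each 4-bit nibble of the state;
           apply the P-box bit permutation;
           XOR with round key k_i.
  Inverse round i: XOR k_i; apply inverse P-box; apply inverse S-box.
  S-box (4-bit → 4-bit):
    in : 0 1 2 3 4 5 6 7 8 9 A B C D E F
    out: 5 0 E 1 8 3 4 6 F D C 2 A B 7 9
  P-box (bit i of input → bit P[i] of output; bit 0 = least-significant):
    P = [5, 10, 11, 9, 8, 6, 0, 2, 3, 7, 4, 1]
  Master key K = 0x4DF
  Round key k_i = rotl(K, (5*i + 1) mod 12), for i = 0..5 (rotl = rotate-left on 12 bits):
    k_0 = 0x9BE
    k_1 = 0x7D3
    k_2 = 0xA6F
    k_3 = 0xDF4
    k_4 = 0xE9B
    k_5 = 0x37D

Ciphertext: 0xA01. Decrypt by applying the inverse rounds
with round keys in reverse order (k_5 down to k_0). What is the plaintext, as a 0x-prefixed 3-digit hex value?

s_0 = ciphertext = 0xA01
s_1 = InvRound(s_0, k_5) = 0x0D0
s_2 = InvRound(s_1, k_4) = 0xF72
s_3 = InvRound(s_2, k_3) = 0xC44
s_4 = InvRound(s_3, k_2) = 0xF6D
s_5 = InvRound(s_4, k_1) = 0x840
s_6 = InvRound(s_5, k_0) = 0x8D3

0x8D3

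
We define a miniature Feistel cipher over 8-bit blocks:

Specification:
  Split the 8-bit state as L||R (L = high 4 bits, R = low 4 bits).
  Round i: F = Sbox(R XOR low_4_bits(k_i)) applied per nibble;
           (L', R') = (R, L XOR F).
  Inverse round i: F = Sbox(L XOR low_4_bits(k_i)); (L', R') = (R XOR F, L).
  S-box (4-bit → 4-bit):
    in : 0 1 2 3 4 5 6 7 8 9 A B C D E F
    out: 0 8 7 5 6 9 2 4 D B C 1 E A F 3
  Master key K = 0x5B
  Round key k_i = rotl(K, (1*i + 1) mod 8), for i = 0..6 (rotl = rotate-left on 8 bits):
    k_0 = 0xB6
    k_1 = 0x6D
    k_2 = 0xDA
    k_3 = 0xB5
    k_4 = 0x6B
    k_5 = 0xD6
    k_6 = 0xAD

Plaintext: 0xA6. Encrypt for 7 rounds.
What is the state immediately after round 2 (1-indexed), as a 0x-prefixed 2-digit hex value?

0xA2

s_0 = plaintext = 0xA6
s_1 = Round(s_0, k_0) = 0x6A
s_2 = Round(s_1, k_1) = 0xA2
s_3 = Round(s_2, k_2) = 0x27
s_4 = Round(s_3, k_3) = 0x75
s_5 = Round(s_4, k_4) = 0x58
s_6 = Round(s_5, k_5) = 0x8A
s_7 = Round(s_6, k_6) = 0xAC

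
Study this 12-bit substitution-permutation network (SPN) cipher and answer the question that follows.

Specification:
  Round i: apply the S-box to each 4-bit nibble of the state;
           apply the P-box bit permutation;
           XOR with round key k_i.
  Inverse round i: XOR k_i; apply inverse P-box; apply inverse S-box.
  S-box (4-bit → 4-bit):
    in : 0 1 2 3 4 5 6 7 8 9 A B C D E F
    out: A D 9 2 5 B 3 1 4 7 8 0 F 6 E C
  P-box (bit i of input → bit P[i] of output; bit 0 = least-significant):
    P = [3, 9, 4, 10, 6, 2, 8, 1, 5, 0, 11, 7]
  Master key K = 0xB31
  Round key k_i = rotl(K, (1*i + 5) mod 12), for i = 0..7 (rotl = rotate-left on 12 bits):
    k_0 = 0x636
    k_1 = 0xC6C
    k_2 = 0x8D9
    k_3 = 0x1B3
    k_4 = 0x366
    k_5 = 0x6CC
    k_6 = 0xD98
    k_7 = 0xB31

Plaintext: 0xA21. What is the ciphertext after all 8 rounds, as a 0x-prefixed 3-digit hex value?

0x15F

s_0 = plaintext = 0xA21
s_1 = Round(s_0, k_0) = 0x2EC
s_2 = Round(s_1, k_1) = 0xBD2
s_3 = Round(s_2, k_2) = 0xDD5
s_4 = Round(s_3, k_3) = 0xEBE
s_5 = Round(s_4, k_4) = 0xDF7
s_6 = Round(s_5, k_5) = 0xFC7
s_7 = Round(s_6, k_6) = 0x456
s_8 = Round(s_7, k_7) = 0x15F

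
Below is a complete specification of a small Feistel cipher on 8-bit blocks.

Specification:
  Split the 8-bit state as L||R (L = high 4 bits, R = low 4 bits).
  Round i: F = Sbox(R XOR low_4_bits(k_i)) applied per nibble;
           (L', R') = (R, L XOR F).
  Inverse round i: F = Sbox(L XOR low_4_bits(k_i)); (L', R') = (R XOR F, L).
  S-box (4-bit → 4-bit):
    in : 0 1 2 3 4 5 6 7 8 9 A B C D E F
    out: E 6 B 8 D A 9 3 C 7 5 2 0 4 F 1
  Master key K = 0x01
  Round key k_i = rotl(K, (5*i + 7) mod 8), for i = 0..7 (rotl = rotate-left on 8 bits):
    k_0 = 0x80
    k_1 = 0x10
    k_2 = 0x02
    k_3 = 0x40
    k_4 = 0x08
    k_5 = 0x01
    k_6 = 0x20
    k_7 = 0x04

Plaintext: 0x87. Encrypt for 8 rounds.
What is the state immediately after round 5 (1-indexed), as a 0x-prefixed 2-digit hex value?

s_0 = plaintext = 0x87
s_1 = Round(s_0, k_0) = 0x7B
s_2 = Round(s_1, k_1) = 0xB5
s_3 = Round(s_2, k_2) = 0x58
s_4 = Round(s_3, k_3) = 0x89
s_5 = Round(s_4, k_4) = 0x9E
s_6 = Round(s_5, k_5) = 0xE8
s_7 = Round(s_6, k_6) = 0x82
s_8 = Round(s_7, k_7) = 0x21

0x9E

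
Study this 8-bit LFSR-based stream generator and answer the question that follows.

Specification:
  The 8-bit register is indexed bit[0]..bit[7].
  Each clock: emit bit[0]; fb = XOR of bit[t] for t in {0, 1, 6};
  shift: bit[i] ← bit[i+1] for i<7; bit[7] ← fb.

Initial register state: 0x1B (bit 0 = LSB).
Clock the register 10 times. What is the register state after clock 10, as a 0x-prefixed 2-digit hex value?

reg_0 = 0x1B
clock 1: out=1, reg = 0x0D
clock 2: out=1, reg = 0x86
clock 3: out=0, reg = 0xC3
clock 4: out=1, reg = 0xE1
clock 5: out=1, reg = 0x70
clock 6: out=0, reg = 0xB8
clock 7: out=0, reg = 0x5C
clock 8: out=0, reg = 0xAE
clock 9: out=0, reg = 0xD7
clock 10: out=1, reg = 0xEB

0xEB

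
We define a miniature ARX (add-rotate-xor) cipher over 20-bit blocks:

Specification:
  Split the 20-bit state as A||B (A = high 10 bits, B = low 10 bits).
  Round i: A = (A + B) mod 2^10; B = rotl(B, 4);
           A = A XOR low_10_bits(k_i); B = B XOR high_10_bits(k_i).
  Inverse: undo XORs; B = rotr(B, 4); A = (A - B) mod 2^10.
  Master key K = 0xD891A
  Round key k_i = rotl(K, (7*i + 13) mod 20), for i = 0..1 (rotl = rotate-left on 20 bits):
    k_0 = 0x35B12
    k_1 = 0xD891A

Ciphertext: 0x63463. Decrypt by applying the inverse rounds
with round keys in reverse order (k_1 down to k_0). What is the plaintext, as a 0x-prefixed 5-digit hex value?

s_0 = ciphertext = 0x63463
s_1 = InvRound(s_0, k_1) = 0x09C70
s_2 = InvRound(s_1, k_0) = 0x6AD8A

0x6AD8A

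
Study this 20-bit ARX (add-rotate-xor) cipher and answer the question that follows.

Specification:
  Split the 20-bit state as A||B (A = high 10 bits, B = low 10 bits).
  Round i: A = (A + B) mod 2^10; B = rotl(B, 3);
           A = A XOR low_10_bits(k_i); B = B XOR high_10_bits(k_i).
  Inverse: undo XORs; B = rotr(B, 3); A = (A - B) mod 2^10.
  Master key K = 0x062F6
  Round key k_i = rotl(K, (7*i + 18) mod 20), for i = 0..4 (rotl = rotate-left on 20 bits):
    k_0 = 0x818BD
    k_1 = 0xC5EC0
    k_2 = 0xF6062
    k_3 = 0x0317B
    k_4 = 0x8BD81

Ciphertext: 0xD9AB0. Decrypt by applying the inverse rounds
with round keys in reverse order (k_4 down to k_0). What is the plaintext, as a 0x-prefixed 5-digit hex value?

0x8426A

s_0 = ciphertext = 0xD9AB0
s_1 = InvRound(s_0, k_4) = 0xD5393
s_2 = InvRound(s_1, k_3) = 0x8F3F3
s_3 = InvRound(s_2, k_2) = 0x36585
s_4 = InvRound(s_3, k_1) = 0x31D52
s_5 = InvRound(s_4, k_0) = 0x8426A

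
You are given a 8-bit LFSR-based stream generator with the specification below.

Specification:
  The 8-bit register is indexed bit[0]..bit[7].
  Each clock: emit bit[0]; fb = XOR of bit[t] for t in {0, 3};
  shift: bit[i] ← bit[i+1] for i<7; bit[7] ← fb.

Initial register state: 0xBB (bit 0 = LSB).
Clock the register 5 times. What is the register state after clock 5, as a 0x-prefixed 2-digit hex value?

reg_0 = 0xBB
clock 1: out=1, reg = 0x5D
clock 2: out=1, reg = 0x2E
clock 3: out=0, reg = 0x97
clock 4: out=1, reg = 0xCB
clock 5: out=1, reg = 0x65

0x65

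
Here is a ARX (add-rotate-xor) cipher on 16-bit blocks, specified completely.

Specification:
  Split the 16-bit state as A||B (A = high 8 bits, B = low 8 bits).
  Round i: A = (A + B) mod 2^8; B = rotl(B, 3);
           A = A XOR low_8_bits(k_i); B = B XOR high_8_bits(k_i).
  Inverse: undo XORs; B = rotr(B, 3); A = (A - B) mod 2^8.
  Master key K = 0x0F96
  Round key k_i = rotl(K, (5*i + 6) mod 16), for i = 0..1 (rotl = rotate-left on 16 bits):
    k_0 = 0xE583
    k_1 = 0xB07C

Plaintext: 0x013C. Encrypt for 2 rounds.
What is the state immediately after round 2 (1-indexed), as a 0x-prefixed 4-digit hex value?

s_0 = plaintext = 0x013C
s_1 = Round(s_0, k_0) = 0xBE04
s_2 = Round(s_1, k_1) = 0xBE90

0xBE90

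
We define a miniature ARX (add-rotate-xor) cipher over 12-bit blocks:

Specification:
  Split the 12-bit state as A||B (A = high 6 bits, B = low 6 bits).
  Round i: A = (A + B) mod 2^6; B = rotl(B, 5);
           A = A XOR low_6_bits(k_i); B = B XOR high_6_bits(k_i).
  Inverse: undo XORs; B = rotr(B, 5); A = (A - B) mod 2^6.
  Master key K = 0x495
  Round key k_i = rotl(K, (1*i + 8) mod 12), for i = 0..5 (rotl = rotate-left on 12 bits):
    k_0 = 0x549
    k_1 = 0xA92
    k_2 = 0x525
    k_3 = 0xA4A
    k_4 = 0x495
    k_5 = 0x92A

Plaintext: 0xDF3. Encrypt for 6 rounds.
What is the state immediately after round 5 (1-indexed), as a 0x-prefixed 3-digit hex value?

0xB44

s_0 = plaintext = 0xDF3
s_1 = Round(s_0, k_0) = 0x8EC
s_2 = Round(s_1, k_1) = 0x77C
s_3 = Round(s_2, k_2) = 0xF0A
s_4 = Round(s_3, k_3) = 0x32C
s_5 = Round(s_4, k_4) = 0xB44
s_6 = Round(s_5, k_5) = 0x6E6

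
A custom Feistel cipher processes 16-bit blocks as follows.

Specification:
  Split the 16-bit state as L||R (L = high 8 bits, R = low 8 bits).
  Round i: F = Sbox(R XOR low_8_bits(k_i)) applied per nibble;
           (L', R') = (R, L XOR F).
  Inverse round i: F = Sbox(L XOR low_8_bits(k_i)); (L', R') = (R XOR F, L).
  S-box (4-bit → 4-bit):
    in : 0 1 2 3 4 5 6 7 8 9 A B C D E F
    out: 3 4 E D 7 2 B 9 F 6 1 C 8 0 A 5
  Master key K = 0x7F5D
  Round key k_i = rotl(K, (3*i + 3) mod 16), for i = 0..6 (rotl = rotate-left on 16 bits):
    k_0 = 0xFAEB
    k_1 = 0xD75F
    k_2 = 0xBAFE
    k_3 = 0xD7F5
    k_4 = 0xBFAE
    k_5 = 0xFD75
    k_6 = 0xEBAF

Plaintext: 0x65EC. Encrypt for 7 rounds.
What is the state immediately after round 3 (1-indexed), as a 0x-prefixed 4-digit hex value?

0xD1B9

s_0 = plaintext = 0x65EC
s_1 = Round(s_0, k_0) = 0xEC5C
s_2 = Round(s_1, k_1) = 0x5CD1
s_3 = Round(s_2, k_2) = 0xD1B9
s_4 = Round(s_3, k_3) = 0xB9A9
s_5 = Round(s_4, k_4) = 0xA980
s_6 = Round(s_5, k_5) = 0x80FB
s_7 = Round(s_6, k_6) = 0xFBA7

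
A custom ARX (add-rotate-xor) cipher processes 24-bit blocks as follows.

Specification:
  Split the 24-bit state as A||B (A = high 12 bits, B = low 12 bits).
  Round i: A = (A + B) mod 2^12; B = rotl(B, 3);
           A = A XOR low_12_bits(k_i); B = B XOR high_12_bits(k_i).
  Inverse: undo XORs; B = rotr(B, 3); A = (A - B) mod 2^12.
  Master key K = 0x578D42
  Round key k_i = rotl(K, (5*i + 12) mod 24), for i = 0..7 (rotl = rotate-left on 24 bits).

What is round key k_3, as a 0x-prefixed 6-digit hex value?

K = 0x578D42
k_0 = rotl(K, (5*0+12) mod 24) = rotl(K, 12) = 0xD42578
k_1 = rotl(K, (5*1+12) mod 24) = rotl(K, 17) = 0x84AF1A
k_2 = rotl(K, (5*2+12) mod 24) = rotl(K, 22) = 0x95E350
k_3 = rotl(K, (5*3+12) mod 24) = rotl(K, 3) = 0xBC6A12

0xBC6A12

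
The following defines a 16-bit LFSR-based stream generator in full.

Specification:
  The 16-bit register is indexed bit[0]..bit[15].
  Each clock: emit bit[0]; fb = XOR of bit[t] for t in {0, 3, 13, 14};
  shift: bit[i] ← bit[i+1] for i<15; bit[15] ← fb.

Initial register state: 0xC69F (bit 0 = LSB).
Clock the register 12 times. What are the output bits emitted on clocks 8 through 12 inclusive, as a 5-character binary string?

reg_0 = 0xC69F
clock 1: out=1, reg = 0xE34F
clock 2: out=1, reg = 0x71A7
clock 3: out=1, reg = 0xB8D3
clock 4: out=1, reg = 0x5C69
clock 5: out=1, reg = 0xAE34
clock 6: out=0, reg = 0xD71A
clock 7: out=0, reg = 0x6B8D
clock 8: out=1, reg = 0x35C6
clock 9: out=0, reg = 0x9AE3
clock 10: out=1, reg = 0xCD71
clock 11: out=1, reg = 0x66B8
clock 12: out=0, reg = 0xB35C

10110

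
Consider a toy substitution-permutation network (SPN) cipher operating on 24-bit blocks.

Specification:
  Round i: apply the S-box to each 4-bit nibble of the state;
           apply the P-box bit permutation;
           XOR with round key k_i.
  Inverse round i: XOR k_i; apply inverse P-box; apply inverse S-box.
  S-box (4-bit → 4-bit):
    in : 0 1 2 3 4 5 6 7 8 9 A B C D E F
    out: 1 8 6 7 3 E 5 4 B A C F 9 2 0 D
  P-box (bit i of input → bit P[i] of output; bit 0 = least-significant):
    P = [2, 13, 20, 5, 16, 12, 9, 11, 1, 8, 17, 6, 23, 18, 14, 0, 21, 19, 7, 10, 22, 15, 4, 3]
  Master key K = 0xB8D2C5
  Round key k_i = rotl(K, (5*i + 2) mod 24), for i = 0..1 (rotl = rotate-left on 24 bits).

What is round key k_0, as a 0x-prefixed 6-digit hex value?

K = 0xB8D2C5
k_0 = rotl(K, (5*0+2) mod 24) = rotl(K, 2) = 0xE34B16

0xE34B16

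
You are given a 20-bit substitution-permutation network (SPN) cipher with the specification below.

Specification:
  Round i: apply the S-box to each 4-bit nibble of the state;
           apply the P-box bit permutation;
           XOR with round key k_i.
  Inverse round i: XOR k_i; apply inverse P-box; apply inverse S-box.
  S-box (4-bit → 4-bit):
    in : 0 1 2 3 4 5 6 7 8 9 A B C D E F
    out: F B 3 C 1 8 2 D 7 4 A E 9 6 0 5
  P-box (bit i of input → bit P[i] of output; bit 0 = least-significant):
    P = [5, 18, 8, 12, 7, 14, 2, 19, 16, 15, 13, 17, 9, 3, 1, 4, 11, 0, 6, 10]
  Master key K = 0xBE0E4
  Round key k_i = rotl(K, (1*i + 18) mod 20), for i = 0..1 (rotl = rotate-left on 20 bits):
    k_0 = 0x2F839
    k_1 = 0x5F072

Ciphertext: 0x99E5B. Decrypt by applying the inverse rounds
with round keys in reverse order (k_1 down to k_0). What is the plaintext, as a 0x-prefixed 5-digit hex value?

s_0 = ciphertext = 0x99E5B
s_1 = InvRound(s_0, k_1) = 0x129A2
s_2 = InvRound(s_1, k_0) = 0x6B123

0x6B123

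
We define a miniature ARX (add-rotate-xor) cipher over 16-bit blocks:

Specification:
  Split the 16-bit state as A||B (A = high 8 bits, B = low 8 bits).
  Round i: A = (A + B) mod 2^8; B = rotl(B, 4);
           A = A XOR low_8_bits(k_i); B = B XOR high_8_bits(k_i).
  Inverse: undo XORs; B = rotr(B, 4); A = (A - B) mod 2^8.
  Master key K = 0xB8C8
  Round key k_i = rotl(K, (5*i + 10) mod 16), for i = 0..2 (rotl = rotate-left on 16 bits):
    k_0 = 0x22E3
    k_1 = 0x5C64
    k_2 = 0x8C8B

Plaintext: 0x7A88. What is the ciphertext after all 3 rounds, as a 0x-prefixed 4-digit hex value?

0x6EE3

s_0 = plaintext = 0x7A88
s_1 = Round(s_0, k_0) = 0xE1AA
s_2 = Round(s_1, k_1) = 0xEFF6
s_3 = Round(s_2, k_2) = 0x6EE3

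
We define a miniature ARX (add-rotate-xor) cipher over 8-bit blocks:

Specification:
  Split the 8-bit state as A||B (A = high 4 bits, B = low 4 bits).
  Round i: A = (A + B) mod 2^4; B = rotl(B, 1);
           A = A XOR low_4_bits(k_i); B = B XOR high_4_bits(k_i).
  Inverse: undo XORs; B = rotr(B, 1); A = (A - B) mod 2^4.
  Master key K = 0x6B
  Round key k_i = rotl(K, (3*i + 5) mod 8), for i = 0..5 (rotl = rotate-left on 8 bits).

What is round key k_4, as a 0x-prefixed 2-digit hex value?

K = 0x6B
k_0 = rotl(K, (3*0+5) mod 8) = rotl(K, 5) = 0x6D
k_1 = rotl(K, (3*1+5) mod 8) = rotl(K, 0) = 0x6B
k_2 = rotl(K, (3*2+5) mod 8) = rotl(K, 3) = 0x5B
k_3 = rotl(K, (3*3+5) mod 8) = rotl(K, 6) = 0xDA
k_4 = rotl(K, (3*4+5) mod 8) = rotl(K, 1) = 0xD6

0xD6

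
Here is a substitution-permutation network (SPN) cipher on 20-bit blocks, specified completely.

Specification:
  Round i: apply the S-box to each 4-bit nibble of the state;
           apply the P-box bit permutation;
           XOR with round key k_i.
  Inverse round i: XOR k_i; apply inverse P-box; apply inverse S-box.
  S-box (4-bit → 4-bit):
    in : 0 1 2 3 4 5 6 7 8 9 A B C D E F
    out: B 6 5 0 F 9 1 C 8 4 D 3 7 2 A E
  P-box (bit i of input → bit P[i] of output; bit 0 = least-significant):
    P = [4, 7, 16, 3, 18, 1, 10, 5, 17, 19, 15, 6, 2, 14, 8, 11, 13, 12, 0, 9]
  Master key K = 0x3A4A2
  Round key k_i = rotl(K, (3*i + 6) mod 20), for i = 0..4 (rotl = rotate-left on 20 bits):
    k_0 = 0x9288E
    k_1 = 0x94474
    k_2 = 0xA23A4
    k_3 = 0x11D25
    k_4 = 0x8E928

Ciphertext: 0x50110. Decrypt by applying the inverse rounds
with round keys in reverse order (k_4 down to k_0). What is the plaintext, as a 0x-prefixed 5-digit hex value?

s_0 = ciphertext = 0x50110
s_1 = InvRound(s_0, k_4) = 0x6E15A
s_2 = InvRound(s_1, k_3) = 0xC0A4A
s_3 = InvRound(s_2, k_2) = 0x6A50E
s_4 = InvRound(s_3, k_1) = 0x6140A
s_5 = InvRound(s_4, k_0) = 0xB5B21

0xB5B21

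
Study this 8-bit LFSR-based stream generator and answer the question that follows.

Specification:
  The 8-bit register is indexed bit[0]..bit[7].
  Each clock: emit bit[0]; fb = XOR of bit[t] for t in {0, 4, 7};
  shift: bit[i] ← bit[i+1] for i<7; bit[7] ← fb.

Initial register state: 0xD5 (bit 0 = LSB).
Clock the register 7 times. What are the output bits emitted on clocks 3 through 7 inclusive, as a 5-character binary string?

reg_0 = 0xD5
clock 1: out=1, reg = 0xEA
clock 2: out=0, reg = 0xF5
clock 3: out=1, reg = 0xFA
clock 4: out=0, reg = 0x7D
clock 5: out=1, reg = 0x3E
clock 6: out=0, reg = 0x9F
clock 7: out=1, reg = 0xCF

10101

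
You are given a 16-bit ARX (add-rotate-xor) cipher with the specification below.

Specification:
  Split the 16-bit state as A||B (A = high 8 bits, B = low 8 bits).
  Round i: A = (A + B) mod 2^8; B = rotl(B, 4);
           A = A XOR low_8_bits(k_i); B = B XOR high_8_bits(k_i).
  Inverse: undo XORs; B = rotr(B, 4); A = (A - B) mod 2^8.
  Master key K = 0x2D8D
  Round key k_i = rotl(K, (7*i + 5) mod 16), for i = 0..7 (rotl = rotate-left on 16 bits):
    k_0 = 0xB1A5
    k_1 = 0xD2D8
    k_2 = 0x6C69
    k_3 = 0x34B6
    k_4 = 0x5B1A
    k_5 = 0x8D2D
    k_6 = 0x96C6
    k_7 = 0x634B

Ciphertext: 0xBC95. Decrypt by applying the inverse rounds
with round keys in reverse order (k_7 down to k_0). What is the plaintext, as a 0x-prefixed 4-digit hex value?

0x829C

s_0 = ciphertext = 0xBC95
s_1 = InvRound(s_0, k_7) = 0x886F
s_2 = InvRound(s_1, k_6) = 0xAF9F
s_3 = InvRound(s_2, k_5) = 0x6121
s_4 = InvRound(s_3, k_4) = 0xD4A7
s_5 = InvRound(s_4, k_3) = 0x2939
s_6 = InvRound(s_5, k_2) = 0xEB55
s_7 = InvRound(s_6, k_1) = 0xBB78
s_8 = InvRound(s_7, k_0) = 0x829C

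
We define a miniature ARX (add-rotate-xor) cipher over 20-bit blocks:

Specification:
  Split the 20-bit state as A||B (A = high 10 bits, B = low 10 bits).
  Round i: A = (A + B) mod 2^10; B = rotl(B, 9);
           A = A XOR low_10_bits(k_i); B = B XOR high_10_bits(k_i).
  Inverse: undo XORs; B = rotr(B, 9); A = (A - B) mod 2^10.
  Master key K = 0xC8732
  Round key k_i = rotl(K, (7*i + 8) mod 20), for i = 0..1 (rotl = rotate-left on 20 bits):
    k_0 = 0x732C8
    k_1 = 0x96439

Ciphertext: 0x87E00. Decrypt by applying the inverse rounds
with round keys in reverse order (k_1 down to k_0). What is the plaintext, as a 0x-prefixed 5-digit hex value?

0x302FC

s_0 = ciphertext = 0x87E00
s_1 = InvRound(s_0, k_1) = 0x5D0B2
s_2 = InvRound(s_1, k_0) = 0x302FC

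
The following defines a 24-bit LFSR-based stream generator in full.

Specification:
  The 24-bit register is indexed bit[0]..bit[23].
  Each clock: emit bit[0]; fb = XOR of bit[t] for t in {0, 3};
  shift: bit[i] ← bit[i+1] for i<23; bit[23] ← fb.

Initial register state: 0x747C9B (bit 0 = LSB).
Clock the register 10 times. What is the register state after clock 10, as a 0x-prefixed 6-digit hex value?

0xC21D1F

reg_0 = 0x747C9B
clock 1: out=1, reg = 0x3A3E4D
clock 2: out=1, reg = 0x1D1F26
clock 3: out=0, reg = 0x0E8F93
clock 4: out=1, reg = 0x8747C9
clock 5: out=1, reg = 0x43A3E4
clock 6: out=0, reg = 0x21D1F2
clock 7: out=0, reg = 0x10E8F9
clock 8: out=1, reg = 0x08747C
clock 9: out=0, reg = 0x843A3E
clock 10: out=0, reg = 0xC21D1F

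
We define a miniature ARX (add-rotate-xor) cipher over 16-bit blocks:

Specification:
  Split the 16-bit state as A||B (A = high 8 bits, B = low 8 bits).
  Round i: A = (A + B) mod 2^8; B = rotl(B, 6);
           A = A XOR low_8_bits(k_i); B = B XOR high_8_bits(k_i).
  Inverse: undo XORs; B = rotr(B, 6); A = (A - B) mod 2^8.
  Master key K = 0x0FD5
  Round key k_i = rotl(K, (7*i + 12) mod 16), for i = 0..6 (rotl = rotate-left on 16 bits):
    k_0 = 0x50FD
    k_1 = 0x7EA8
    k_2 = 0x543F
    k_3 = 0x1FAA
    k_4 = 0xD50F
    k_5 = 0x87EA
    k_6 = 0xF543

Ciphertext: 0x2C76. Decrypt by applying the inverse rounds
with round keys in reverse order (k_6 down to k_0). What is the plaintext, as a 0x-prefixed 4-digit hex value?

0x4563

s_0 = ciphertext = 0x2C76
s_1 = InvRound(s_0, k_6) = 0x610E
s_2 = InvRound(s_1, k_5) = 0x6526
s_3 = InvRound(s_2, k_4) = 0x9BCF
s_4 = InvRound(s_3, k_3) = 0xEE43
s_5 = InvRound(s_4, k_2) = 0x755C
s_6 = InvRound(s_5, k_1) = 0x5588
s_7 = InvRound(s_6, k_0) = 0x4563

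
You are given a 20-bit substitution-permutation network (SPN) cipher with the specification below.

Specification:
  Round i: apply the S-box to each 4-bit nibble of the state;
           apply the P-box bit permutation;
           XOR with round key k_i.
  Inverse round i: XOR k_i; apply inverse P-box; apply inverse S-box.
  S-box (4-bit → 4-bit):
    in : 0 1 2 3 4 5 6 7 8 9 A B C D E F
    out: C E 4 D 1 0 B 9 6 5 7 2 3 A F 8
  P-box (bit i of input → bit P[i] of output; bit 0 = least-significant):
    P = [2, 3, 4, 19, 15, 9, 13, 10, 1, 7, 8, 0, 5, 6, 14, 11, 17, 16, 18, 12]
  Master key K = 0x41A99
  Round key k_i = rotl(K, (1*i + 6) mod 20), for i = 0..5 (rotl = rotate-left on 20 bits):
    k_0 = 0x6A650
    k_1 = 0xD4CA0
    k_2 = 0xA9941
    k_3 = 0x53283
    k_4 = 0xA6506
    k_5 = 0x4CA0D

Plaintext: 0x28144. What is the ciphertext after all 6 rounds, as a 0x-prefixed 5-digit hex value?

0xBA256

s_0 = plaintext = 0x28144
s_1 = Round(s_0, k_0) = 0x26795
s_2 = Round(s_1, k_1) = 0x9E4C3
s_3 = Round(s_2, k_2) = 0x45337
s_4 = Round(s_3, k_3) = 0xF9784
s_5 = Round(s_4, k_4) = 0xA1721
s_6 = Round(s_5, k_5) = 0xBA256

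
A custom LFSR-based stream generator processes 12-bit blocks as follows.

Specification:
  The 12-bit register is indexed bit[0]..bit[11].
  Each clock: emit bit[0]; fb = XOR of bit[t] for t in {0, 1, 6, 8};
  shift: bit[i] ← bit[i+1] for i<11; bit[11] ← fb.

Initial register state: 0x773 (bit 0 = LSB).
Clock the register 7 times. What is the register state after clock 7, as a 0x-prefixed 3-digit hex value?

0xA0E

reg_0 = 0x773
clock 1: out=1, reg = 0x3B9
clock 2: out=1, reg = 0x1DC
clock 3: out=0, reg = 0x0EE
clock 4: out=0, reg = 0x077
clock 5: out=1, reg = 0x83B
clock 6: out=1, reg = 0x41D
clock 7: out=1, reg = 0xA0E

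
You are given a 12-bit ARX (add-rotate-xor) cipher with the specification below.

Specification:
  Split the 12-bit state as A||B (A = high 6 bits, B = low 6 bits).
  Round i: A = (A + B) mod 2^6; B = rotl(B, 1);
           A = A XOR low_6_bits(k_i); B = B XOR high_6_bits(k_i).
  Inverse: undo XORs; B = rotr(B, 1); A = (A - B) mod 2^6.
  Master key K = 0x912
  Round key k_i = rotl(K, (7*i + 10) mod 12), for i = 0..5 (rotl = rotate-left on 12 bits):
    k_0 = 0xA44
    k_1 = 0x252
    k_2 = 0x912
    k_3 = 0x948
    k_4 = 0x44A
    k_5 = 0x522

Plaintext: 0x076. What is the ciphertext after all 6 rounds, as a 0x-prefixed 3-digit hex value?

0x494

s_0 = plaintext = 0x076
s_1 = Round(s_0, k_0) = 0xCC4
s_2 = Round(s_1, k_1) = 0x941
s_3 = Round(s_2, k_2) = 0xD26
s_4 = Round(s_3, k_3) = 0x4A8
s_5 = Round(s_4, k_4) = 0xC00
s_6 = Round(s_5, k_5) = 0x494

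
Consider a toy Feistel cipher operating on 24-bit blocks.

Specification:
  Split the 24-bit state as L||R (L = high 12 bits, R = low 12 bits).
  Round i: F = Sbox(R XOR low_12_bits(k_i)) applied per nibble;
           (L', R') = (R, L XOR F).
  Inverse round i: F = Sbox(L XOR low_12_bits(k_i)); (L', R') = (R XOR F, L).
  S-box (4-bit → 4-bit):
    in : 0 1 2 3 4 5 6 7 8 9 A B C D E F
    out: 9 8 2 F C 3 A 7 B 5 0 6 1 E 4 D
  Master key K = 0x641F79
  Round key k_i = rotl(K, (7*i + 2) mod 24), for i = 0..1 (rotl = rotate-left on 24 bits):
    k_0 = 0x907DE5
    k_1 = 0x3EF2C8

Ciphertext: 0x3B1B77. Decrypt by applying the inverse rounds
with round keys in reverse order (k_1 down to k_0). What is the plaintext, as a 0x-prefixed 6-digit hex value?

0x7F6302

s_0 = ciphertext = 0x3B1B77
s_1 = InvRound(s_0, k_1) = 0x3023B1
s_2 = InvRound(s_1, k_0) = 0x7F6302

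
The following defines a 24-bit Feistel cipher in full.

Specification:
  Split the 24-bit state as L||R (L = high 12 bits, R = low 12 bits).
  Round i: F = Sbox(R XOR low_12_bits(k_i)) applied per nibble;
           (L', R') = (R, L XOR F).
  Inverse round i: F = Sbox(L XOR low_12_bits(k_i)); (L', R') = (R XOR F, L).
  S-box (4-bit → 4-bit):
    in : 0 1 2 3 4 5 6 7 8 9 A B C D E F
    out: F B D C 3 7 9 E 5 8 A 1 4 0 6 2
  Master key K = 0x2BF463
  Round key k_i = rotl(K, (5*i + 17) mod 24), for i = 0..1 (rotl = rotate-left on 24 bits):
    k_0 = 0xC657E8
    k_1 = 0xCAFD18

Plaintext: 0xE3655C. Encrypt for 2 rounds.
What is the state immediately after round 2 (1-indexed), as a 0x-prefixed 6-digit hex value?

s_0 = plaintext = 0xE3655C
s_1 = Round(s_0, k_0) = 0x55C325
s_2 = Round(s_1, k_1) = 0x32539C

0x32539C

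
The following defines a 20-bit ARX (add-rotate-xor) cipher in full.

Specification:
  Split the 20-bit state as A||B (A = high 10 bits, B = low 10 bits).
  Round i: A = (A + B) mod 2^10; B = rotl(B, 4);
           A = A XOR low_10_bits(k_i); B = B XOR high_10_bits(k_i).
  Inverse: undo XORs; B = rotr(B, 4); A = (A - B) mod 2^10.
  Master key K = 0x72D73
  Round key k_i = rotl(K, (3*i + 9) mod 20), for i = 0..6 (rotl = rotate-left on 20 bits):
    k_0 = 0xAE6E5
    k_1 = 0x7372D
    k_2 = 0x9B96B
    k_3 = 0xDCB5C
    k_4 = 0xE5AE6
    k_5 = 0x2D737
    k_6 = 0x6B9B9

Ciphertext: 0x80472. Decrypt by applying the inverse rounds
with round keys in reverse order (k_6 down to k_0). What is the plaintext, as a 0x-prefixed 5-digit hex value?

s_0 = ciphertext = 0x80472
s_1 = InvRound(s_0, k_6) = 0x26F1D
s_2 = InvRound(s_1, k_5) = 0x5CA3A
s_3 = InvRound(s_2, k_4) = 0x1EB1A
s_4 = InvRound(s_3, k_3) = 0x48206
s_5 = InvRound(s_4, k_2) = 0x91606
s_6 = InvRound(s_5, k_1) = 0x9B2FC
s_7 = InvRound(s_6, k_0) = 0xD1544

0xD1544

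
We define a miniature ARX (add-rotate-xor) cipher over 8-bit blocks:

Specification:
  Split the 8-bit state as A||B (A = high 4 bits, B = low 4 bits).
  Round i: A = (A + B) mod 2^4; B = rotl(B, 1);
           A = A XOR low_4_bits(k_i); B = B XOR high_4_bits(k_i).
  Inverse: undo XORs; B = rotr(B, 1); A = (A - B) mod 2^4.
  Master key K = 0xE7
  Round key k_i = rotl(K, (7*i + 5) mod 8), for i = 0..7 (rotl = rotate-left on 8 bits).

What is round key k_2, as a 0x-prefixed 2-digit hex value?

K = 0xE7
k_0 = rotl(K, (7*0+5) mod 8) = rotl(K, 5) = 0xFC
k_1 = rotl(K, (7*1+5) mod 8) = rotl(K, 4) = 0x7E
k_2 = rotl(K, (7*2+5) mod 8) = rotl(K, 3) = 0x3F

0x3F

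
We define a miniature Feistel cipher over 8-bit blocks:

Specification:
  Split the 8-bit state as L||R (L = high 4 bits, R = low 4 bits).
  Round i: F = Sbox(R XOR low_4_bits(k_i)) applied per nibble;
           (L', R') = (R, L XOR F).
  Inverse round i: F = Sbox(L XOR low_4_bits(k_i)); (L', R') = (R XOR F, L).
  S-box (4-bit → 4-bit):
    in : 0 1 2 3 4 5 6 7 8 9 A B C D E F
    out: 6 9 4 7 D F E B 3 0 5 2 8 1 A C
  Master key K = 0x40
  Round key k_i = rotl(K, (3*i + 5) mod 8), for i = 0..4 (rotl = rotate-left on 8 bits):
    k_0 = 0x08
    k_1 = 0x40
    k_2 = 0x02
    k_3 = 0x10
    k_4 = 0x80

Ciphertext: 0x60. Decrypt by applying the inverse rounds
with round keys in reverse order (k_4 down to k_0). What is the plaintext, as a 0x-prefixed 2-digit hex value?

0x41

s_0 = ciphertext = 0x60
s_1 = InvRound(s_0, k_4) = 0xE6
s_2 = InvRound(s_1, k_3) = 0xCE
s_3 = InvRound(s_2, k_2) = 0x4C
s_4 = InvRound(s_3, k_1) = 0x14
s_5 = InvRound(s_4, k_0) = 0x41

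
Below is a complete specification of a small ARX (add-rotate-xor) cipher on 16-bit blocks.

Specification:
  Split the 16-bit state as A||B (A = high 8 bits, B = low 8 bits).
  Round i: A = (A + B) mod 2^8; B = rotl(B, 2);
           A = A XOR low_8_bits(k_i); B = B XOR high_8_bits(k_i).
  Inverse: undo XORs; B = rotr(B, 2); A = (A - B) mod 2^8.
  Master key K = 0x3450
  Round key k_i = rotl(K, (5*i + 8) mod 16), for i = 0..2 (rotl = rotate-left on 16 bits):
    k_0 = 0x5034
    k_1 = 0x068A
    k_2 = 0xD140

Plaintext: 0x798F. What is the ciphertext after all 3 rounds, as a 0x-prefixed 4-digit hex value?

s_0 = plaintext = 0x798F
s_1 = Round(s_0, k_0) = 0x3C6E
s_2 = Round(s_1, k_1) = 0x20BF
s_3 = Round(s_2, k_2) = 0x9F2F

0x9F2F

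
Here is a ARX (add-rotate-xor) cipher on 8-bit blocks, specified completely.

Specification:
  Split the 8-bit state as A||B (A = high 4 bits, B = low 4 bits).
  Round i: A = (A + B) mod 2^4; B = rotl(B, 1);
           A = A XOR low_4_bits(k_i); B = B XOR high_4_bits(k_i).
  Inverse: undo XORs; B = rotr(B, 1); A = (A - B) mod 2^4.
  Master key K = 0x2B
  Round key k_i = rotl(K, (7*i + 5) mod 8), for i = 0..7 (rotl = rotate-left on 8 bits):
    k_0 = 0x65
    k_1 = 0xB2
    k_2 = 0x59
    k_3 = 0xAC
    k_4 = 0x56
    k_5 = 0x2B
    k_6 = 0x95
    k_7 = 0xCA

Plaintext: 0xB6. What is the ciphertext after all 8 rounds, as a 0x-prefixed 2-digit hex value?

0x16

s_0 = plaintext = 0xB6
s_1 = Round(s_0, k_0) = 0x4A
s_2 = Round(s_1, k_1) = 0xCE
s_3 = Round(s_2, k_2) = 0x38
s_4 = Round(s_3, k_3) = 0x7B
s_5 = Round(s_4, k_4) = 0x42
s_6 = Round(s_5, k_5) = 0xD6
s_7 = Round(s_6, k_6) = 0x65
s_8 = Round(s_7, k_7) = 0x16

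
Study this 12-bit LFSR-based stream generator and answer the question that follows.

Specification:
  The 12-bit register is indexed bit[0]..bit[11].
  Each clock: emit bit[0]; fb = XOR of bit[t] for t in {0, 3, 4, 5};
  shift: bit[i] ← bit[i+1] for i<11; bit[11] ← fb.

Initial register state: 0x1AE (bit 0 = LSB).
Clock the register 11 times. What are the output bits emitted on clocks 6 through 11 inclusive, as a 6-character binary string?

reg_0 = 0x1AE
clock 1: out=0, reg = 0x0D7
clock 2: out=1, reg = 0x06B
clock 3: out=1, reg = 0x835
clock 4: out=1, reg = 0xC1A
clock 5: out=0, reg = 0x60D
clock 6: out=1, reg = 0x306
clock 7: out=0, reg = 0x183
clock 8: out=1, reg = 0x8C1
clock 9: out=1, reg = 0xC60
clock 10: out=0, reg = 0xE30
clock 11: out=0, reg = 0x718

101100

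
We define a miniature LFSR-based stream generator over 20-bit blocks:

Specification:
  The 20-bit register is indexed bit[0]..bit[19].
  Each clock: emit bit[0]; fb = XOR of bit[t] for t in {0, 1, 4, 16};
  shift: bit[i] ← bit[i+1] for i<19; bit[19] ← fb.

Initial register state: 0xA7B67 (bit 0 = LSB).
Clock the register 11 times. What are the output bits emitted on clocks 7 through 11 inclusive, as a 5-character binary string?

10110

reg_0 = 0xA7B67
clock 1: out=1, reg = 0x53DB3
clock 2: out=1, reg = 0x29ED9
clock 3: out=1, reg = 0x14F6C
clock 4: out=0, reg = 0x8A7B6
clock 5: out=0, reg = 0x453DB
clock 6: out=1, reg = 0xA29ED
clock 7: out=1, reg = 0xD14F6
clock 8: out=0, reg = 0xE8A7B
clock 9: out=1, reg = 0xF453D
clock 10: out=1, reg = 0xFA29E
clock 11: out=0, reg = 0xFD14F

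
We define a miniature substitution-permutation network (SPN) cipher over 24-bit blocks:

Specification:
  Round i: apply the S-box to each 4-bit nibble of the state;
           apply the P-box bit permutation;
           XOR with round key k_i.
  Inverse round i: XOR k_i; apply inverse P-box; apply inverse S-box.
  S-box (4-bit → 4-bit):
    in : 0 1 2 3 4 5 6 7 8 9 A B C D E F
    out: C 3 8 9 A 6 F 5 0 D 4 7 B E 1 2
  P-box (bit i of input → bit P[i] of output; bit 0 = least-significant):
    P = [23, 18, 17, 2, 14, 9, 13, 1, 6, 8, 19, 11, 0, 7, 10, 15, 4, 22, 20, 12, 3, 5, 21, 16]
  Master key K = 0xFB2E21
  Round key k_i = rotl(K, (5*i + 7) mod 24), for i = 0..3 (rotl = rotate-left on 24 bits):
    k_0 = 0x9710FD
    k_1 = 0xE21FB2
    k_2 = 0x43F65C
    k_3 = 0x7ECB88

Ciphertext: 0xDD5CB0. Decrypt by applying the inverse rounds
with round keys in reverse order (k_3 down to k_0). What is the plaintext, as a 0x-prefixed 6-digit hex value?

s_0 = ciphertext = 0xDD5CB0
s_1 = InvRound(s_0, k_3) = 0x630FF7
s_2 = InvRound(s_1, k_2) = 0xB2C498
s_3 = InvRound(s_2, k_1) = 0x1D24C8
s_4 = InvRound(s_3, k_0) = 0xF37AA9

0xF37AA9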